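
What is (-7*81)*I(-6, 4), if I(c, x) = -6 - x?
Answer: 5670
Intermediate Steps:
(-7*81)*I(-6, 4) = (-7*81)*(-6 - 1*4) = -567*(-6 - 4) = -567*(-10) = 5670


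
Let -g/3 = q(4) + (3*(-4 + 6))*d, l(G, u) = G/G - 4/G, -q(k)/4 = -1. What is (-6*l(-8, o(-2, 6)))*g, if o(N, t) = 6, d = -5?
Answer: -702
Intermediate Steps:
q(k) = 4 (q(k) = -4*(-1) = 4)
l(G, u) = 1 - 4/G
g = 78 (g = -3*(4 + (3*(-4 + 6))*(-5)) = -3*(4 + (3*2)*(-5)) = -3*(4 + 6*(-5)) = -3*(4 - 30) = -3*(-26) = 78)
(-6*l(-8, o(-2, 6)))*g = -6*(-4 - 8)/(-8)*78 = -(-3)*(-12)/4*78 = -6*3/2*78 = -9*78 = -702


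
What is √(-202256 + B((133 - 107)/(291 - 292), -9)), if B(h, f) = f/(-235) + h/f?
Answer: I*√100524833515/705 ≈ 449.73*I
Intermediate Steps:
B(h, f) = -f/235 + h/f (B(h, f) = f*(-1/235) + h/f = -f/235 + h/f)
√(-202256 + B((133 - 107)/(291 - 292), -9)) = √(-202256 + (-1/235*(-9) + ((133 - 107)/(291 - 292))/(-9))) = √(-202256 + (9/235 + (26/(-1))*(-⅑))) = √(-202256 + (9/235 + (26*(-1))*(-⅑))) = √(-202256 + (9/235 - 26*(-⅑))) = √(-202256 + (9/235 + 26/9)) = √(-202256 + 6191/2115) = √(-427765249/2115) = I*√100524833515/705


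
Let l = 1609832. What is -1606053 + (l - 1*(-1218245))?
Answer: 1222024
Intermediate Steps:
-1606053 + (l - 1*(-1218245)) = -1606053 + (1609832 - 1*(-1218245)) = -1606053 + (1609832 + 1218245) = -1606053 + 2828077 = 1222024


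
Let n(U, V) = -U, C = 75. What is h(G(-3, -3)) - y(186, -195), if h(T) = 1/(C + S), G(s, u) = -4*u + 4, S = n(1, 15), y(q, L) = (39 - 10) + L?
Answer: 12285/74 ≈ 166.01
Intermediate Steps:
y(q, L) = 29 + L
S = -1 (S = -1*1 = -1)
G(s, u) = 4 - 4*u
h(T) = 1/74 (h(T) = 1/(75 - 1) = 1/74)
h(G(-3, -3)) - y(186, -195) = 1/74 - (29 - 195) = 1/74 - 1*(-166) = 1/74 + 166 = 12285/74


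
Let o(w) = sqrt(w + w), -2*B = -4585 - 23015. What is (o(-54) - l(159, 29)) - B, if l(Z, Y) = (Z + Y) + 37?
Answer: -14025 + 6*I*sqrt(3) ≈ -14025.0 + 10.392*I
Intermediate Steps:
B = 13800 (B = -(-4585 - 23015)/2 = -1/2*(-27600) = 13800)
o(w) = sqrt(2)*sqrt(w) (o(w) = sqrt(2*w) = sqrt(2)*sqrt(w))
l(Z, Y) = 37 + Y + Z (l(Z, Y) = (Y + Z) + 37 = 37 + Y + Z)
(o(-54) - l(159, 29)) - B = (sqrt(2)*sqrt(-54) - (37 + 29 + 159)) - 1*13800 = (sqrt(2)*(3*I*sqrt(6)) - 1*225) - 13800 = (6*I*sqrt(3) - 225) - 13800 = (-225 + 6*I*sqrt(3)) - 13800 = -14025 + 6*I*sqrt(3)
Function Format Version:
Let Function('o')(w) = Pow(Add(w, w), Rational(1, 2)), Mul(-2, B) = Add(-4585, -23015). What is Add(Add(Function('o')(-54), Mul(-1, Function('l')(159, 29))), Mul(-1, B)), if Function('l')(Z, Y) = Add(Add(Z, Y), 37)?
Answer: Add(-14025, Mul(6, I, Pow(3, Rational(1, 2)))) ≈ Add(-14025., Mul(10.392, I))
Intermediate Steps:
B = 13800 (B = Mul(Rational(-1, 2), Add(-4585, -23015)) = Mul(Rational(-1, 2), -27600) = 13800)
Function('o')(w) = Mul(Pow(2, Rational(1, 2)), Pow(w, Rational(1, 2))) (Function('o')(w) = Pow(Mul(2, w), Rational(1, 2)) = Mul(Pow(2, Rational(1, 2)), Pow(w, Rational(1, 2))))
Function('l')(Z, Y) = Add(37, Y, Z) (Function('l')(Z, Y) = Add(Add(Y, Z), 37) = Add(37, Y, Z))
Add(Add(Function('o')(-54), Mul(-1, Function('l')(159, 29))), Mul(-1, B)) = Add(Add(Mul(Pow(2, Rational(1, 2)), Pow(-54, Rational(1, 2))), Mul(-1, Add(37, 29, 159))), Mul(-1, 13800)) = Add(Add(Mul(Pow(2, Rational(1, 2)), Mul(3, I, Pow(6, Rational(1, 2)))), Mul(-1, 225)), -13800) = Add(Add(Mul(6, I, Pow(3, Rational(1, 2))), -225), -13800) = Add(Add(-225, Mul(6, I, Pow(3, Rational(1, 2)))), -13800) = Add(-14025, Mul(6, I, Pow(3, Rational(1, 2))))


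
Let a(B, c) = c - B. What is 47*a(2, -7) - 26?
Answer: -449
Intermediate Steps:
47*a(2, -7) - 26 = 47*(-7 - 1*2) - 26 = 47*(-7 - 2) - 26 = 47*(-9) - 26 = -423 - 26 = -449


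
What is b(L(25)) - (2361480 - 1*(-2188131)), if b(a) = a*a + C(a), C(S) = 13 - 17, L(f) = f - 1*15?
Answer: -4549515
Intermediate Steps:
L(f) = -15 + f (L(f) = f - 15 = -15 + f)
C(S) = -4
b(a) = -4 + a² (b(a) = a*a - 4 = a² - 4 = -4 + a²)
b(L(25)) - (2361480 - 1*(-2188131)) = (-4 + (-15 + 25)²) - (2361480 - 1*(-2188131)) = (-4 + 10²) - (2361480 + 2188131) = (-4 + 100) - 1*4549611 = 96 - 4549611 = -4549515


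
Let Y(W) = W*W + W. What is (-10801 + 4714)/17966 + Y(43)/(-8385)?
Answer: -11701/20730 ≈ -0.56445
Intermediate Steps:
Y(W) = W + W² (Y(W) = W² + W = W + W²)
(-10801 + 4714)/17966 + Y(43)/(-8385) = (-10801 + 4714)/17966 + (43*(1 + 43))/(-8385) = -6087*1/17966 + (43*44)*(-1/8385) = -6087/17966 + 1892*(-1/8385) = -6087/17966 - 44/195 = -11701/20730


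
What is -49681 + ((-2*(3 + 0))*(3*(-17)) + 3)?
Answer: -49372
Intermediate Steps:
-49681 + ((-2*(3 + 0))*(3*(-17)) + 3) = -49681 + (-2*3*(-51) + 3) = -49681 + (-6*(-51) + 3) = -49681 + (306 + 3) = -49681 + 309 = -49372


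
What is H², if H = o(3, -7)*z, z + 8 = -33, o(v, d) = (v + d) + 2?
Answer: 6724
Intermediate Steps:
o(v, d) = 2 + d + v (o(v, d) = (d + v) + 2 = 2 + d + v)
z = -41 (z = -8 - 33 = -41)
H = 82 (H = (2 - 7 + 3)*(-41) = -2*(-41) = 82)
H² = 82² = 6724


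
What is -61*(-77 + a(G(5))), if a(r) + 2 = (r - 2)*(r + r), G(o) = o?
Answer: 2989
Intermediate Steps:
a(r) = -2 + 2*r*(-2 + r) (a(r) = -2 + (r - 2)*(r + r) = -2 + (-2 + r)*(2*r) = -2 + 2*r*(-2 + r))
-61*(-77 + a(G(5))) = -61*(-77 + (-2 - 4*5 + 2*5**2)) = -61*(-77 + (-2 - 20 + 2*25)) = -61*(-77 + (-2 - 20 + 50)) = -61*(-77 + 28) = -61*(-49) = 2989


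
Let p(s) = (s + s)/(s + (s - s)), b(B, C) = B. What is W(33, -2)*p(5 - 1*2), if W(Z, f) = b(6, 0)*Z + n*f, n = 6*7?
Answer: 228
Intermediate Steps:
n = 42
p(s) = 2 (p(s) = (2*s)/(s + 0) = (2*s)/s = 2)
W(Z, f) = 6*Z + 42*f
W(33, -2)*p(5 - 1*2) = (6*33 + 42*(-2))*2 = (198 - 84)*2 = 114*2 = 228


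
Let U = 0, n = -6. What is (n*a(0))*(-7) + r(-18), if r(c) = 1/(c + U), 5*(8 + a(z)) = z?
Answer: -6049/18 ≈ -336.06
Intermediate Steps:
a(z) = -8 + z/5
r(c) = 1/c (r(c) = 1/(c + 0) = 1/c)
(n*a(0))*(-7) + r(-18) = -6*(-8 + (⅕)*0)*(-7) + 1/(-18) = -6*(-8 + 0)*(-7) - 1/18 = -6*(-8)*(-7) - 1/18 = 48*(-7) - 1/18 = -336 - 1/18 = -6049/18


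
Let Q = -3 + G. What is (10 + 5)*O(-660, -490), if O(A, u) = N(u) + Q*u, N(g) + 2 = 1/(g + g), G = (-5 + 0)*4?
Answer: 33127917/196 ≈ 1.6902e+5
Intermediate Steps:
G = -20 (G = -5*4 = -20)
N(g) = -2 + 1/(2*g) (N(g) = -2 + 1/(g + g) = -2 + 1/(2*g))
Q = -23 (Q = -3 - 20 = -23)
O(A, u) = -2 + 1/(2*u) - 23*u (O(A, u) = (-2 + 1/(2*u)) - 23*u = -2 + 1/(2*u) - 23*u)
(10 + 5)*O(-660, -490) = (10 + 5)*(-2 + (1/2)/(-490) - 23*(-490)) = 15*(-2 + (1/2)*(-1/490) + 11270) = 15*(-2 - 1/980 + 11270) = 15*(11042639/980) = 33127917/196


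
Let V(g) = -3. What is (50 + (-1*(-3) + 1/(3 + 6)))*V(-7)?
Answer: -478/3 ≈ -159.33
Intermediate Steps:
(50 + (-1*(-3) + 1/(3 + 6)))*V(-7) = (50 + (-1*(-3) + 1/(3 + 6)))*(-3) = (50 + (3 + 1/9))*(-3) = (50 + (3 + ⅑))*(-3) = (50 + 28/9)*(-3) = (478/9)*(-3) = -478/3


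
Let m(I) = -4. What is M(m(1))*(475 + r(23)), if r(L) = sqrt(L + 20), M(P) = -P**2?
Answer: -7600 - 16*sqrt(43) ≈ -7704.9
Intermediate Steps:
r(L) = sqrt(20 + L)
M(m(1))*(475 + r(23)) = (-1*(-4)**2)*(475 + sqrt(20 + 23)) = (-1*16)*(475 + sqrt(43)) = -16*(475 + sqrt(43)) = -7600 - 16*sqrt(43)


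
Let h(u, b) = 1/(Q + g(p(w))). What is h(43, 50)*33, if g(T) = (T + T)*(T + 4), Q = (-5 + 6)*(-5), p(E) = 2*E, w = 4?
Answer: 3/17 ≈ 0.17647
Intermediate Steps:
Q = -5 (Q = 1*(-5) = -5)
g(T) = 2*T*(4 + T) (g(T) = (2*T)*(4 + T) = 2*T*(4 + T))
h(u, b) = 1/187 (h(u, b) = 1/(-5 + 2*(2*4)*(4 + 2*4)) = 1/(-5 + 2*8*(4 + 8)) = 1/(-5 + 2*8*12) = 1/(-5 + 192) = 1/187)
h(43, 50)*33 = (1/187)*33 = 3/17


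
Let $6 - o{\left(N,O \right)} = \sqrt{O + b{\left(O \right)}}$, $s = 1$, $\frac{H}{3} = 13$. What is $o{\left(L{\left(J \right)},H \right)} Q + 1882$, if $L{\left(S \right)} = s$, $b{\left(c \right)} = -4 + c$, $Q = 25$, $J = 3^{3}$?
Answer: $2032 - 25 \sqrt{74} \approx 1816.9$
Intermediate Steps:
$J = 27$
$H = 39$ ($H = 3 \cdot 13 = 39$)
$L{\left(S \right)} = 1$
$o{\left(N,O \right)} = 6 - \sqrt{-4 + 2 O}$ ($o{\left(N,O \right)} = 6 - \sqrt{O + \left(-4 + O\right)} = 6 - \sqrt{-4 + 2 O}$)
$o{\left(L{\left(J \right)},H \right)} Q + 1882 = \left(6 - \sqrt{-4 + 2 \cdot 39}\right) 25 + 1882 = \left(6 - \sqrt{-4 + 78}\right) 25 + 1882 = \left(6 - \sqrt{74}\right) 25 + 1882 = \left(150 - 25 \sqrt{74}\right) + 1882 = 2032 - 25 \sqrt{74}$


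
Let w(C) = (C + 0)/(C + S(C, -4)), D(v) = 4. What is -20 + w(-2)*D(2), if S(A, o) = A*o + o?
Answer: -24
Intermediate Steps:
S(A, o) = o + A*o
w(C) = C/(-4 - 3*C) (w(C) = (C + 0)/(C - 4*(1 + C)) = C/(C + (-4 - 4*C)) = C/(-4 - 3*C))
-20 + w(-2)*D(2) = -20 - 2/(-4 - 3*(-2))*4 = -20 - 2/(-4 + 6)*4 = -20 - 2/2*4 = -20 - 2*1/2*4 = -20 - 1*4 = -20 - 4 = -24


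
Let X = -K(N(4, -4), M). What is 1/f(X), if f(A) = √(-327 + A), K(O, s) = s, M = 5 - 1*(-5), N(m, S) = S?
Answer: -I*√337/337 ≈ -0.054473*I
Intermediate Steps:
M = 10 (M = 5 + 5 = 10)
X = -10 (X = -1*10 = -10)
1/f(X) = 1/(√(-327 - 10)) = 1/(√(-337)) = 1/(I*√337) = -I*√337/337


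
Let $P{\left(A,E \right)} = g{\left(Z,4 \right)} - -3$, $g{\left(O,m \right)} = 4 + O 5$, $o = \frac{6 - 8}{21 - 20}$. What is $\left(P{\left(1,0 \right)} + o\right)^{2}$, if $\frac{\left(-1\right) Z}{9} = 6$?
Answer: $70225$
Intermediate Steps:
$Z = -54$ ($Z = \left(-9\right) 6 = -54$)
$o = -2$ ($o = - \frac{2}{1} = \left(-2\right) 1 = -2$)
$g{\left(O,m \right)} = 4 + 5 O$
$P{\left(A,E \right)} = -263$ ($P{\left(A,E \right)} = \left(4 + 5 \left(-54\right)\right) - -3 = \left(4 - 270\right) + 3 = -266 + 3 = -263$)
$\left(P{\left(1,0 \right)} + o\right)^{2} = \left(-263 - 2\right)^{2} = \left(-265\right)^{2} = 70225$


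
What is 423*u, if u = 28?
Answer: 11844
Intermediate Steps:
423*u = 423*28 = 11844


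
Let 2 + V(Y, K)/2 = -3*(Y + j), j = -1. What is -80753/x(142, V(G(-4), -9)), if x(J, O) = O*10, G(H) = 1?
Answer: 80753/40 ≈ 2018.8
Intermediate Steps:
V(Y, K) = 2 - 6*Y (V(Y, K) = -4 + 2*(-3*(Y - 1)) = -4 + 2*(-3*(-1 + Y)) = -4 + 2*(3 - 3*Y) = -4 + (6 - 6*Y) = 2 - 6*Y)
x(J, O) = 10*O
-80753/x(142, V(G(-4), -9)) = -80753*1/(10*(2 - 6*1)) = -80753*1/(10*(2 - 6)) = -80753/(10*(-4)) = -80753/(-40) = -80753*(-1/40) = 80753/40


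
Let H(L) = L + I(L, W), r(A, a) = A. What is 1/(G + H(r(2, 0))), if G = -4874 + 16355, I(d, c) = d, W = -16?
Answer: 1/11485 ≈ 8.7070e-5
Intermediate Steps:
H(L) = 2*L (H(L) = L + L = 2*L)
G = 11481
1/(G + H(r(2, 0))) = 1/(11481 + 2*2) = 1/(11481 + 4) = 1/11485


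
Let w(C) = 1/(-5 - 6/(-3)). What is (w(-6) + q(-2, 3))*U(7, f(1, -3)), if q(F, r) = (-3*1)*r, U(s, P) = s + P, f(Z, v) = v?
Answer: -112/3 ≈ -37.333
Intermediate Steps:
w(C) = -1/3 (w(C) = 1/(-5 - 6*(-1/3)) = 1/(-5 + 2) = 1/(-3) = -1/3)
U(s, P) = P + s
q(F, r) = -3*r
(w(-6) + q(-2, 3))*U(7, f(1, -3)) = (-1/3 - 3*3)*(-3 + 7) = (-1/3 - 9)*4 = -28/3*4 = -112/3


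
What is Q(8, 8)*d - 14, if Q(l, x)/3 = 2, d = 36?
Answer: 202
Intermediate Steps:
Q(l, x) = 6 (Q(l, x) = 3*2 = 6)
Q(8, 8)*d - 14 = 6*36 - 14 = 216 - 14 = 202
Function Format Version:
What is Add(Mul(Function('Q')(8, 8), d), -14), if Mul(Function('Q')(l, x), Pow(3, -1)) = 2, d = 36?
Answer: 202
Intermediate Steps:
Function('Q')(l, x) = 6 (Function('Q')(l, x) = Mul(3, 2) = 6)
Add(Mul(Function('Q')(8, 8), d), -14) = Add(Mul(6, 36), -14) = Add(216, -14) = 202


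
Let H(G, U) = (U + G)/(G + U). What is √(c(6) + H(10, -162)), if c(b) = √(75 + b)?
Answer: √10 ≈ 3.1623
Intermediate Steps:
H(G, U) = 1 (H(G, U) = (G + U)/(G + U) = 1)
√(c(6) + H(10, -162)) = √(√(75 + 6) + 1) = √(√81 + 1) = √(9 + 1) = √10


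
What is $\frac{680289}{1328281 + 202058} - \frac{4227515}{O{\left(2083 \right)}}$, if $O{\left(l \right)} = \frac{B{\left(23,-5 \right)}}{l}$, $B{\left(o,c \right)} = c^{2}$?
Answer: $- \frac{898402214506822}{2550565} \approx -3.5224 \cdot 10^{8}$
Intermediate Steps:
$O{\left(l \right)} = \frac{25}{l}$ ($O{\left(l \right)} = \frac{\left(-5\right)^{2}}{l} = \frac{25}{l}$)
$\frac{680289}{1328281 + 202058} - \frac{4227515}{O{\left(2083 \right)}} = \frac{680289}{1328281 + 202058} - \frac{4227515}{25 \cdot \frac{1}{2083}} = \frac{680289}{1530339} - \frac{4227515}{25 \cdot \frac{1}{2083}} = 680289 \cdot \frac{1}{1530339} - \frac{4227515}{\frac{25}{2083}} = \frac{226763}{510113} - \frac{1761182749}{5} = - \frac{898402214506822}{2550565}$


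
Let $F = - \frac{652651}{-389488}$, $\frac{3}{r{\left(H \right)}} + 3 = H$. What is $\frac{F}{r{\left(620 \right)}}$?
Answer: $\frac{402685667}{1168464} \approx 344.63$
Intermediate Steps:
$r{\left(H \right)} = \frac{3}{-3 + H}$
$F = \frac{652651}{389488}$ ($F = \left(-652651\right) \left(- \frac{1}{389488}\right) = \frac{652651}{389488} \approx 1.6757$)
$\frac{F}{r{\left(620 \right)}} = \frac{652651}{389488 \frac{3}{-3 + 620}} = \frac{652651}{389488 \cdot \frac{3}{617}} = \frac{652651}{389488} \cdot \frac{617}{3} = \frac{402685667}{1168464}$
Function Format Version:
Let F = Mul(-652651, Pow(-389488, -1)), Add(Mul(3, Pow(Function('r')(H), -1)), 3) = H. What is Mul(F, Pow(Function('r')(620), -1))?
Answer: Rational(402685667, 1168464) ≈ 344.63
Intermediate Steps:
Function('r')(H) = Mul(3, Pow(Add(-3, H), -1))
F = Rational(652651, 389488) (F = Mul(-652651, Rational(-1, 389488)) = Rational(652651, 389488) ≈ 1.6757)
Mul(F, Pow(Function('r')(620), -1)) = Mul(Rational(652651, 389488), Pow(Mul(3, Pow(Add(-3, 620), -1)), -1)) = Mul(Rational(652651, 389488), Pow(Mul(3, Pow(617, -1)), -1)) = Mul(Rational(652651, 389488), Pow(Mul(3, Rational(1, 617)), -1)) = Mul(Rational(652651, 389488), Pow(Rational(3, 617), -1)) = Mul(Rational(652651, 389488), Rational(617, 3)) = Rational(402685667, 1168464)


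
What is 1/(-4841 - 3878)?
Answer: -1/8719 ≈ -0.00011469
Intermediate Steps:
1/(-4841 - 3878) = 1/(-8719) = -1/8719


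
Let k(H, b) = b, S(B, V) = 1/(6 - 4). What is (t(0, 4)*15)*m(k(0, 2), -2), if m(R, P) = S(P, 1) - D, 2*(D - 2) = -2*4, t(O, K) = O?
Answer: 0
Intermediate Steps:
S(B, V) = 1/2
D = -2 (D = 2 + (-2*4)/2 = 2 + (1/2)*(-8) = 2 - 4 = -2)
m(R, P) = 5/2 (m(R, P) = 1/2 - 1*(-2) = 1/2 + 2 = 5/2)
(t(0, 4)*15)*m(k(0, 2), -2) = (0*15)*(5/2) = 0*(5/2) = 0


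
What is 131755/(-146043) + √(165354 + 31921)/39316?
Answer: -131755/146043 + 5*√7891/39316 ≈ -0.89087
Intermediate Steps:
131755/(-146043) + √(165354 + 31921)/39316 = 131755*(-1/146043) + √197275*(1/39316) = -131755/146043 + (5*√7891)*(1/39316) = -131755/146043 + 5*√7891/39316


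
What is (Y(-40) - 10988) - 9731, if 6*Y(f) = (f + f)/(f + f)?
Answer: -124313/6 ≈ -20719.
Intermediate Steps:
Y(f) = 1/6 (Y(f) = ((f + f)/(f + f))/6 = ((2*f)/((2*f)))/6 = ((2*f)*(1/(2*f)))/6 = (1/6)*1 = 1/6)
(Y(-40) - 10988) - 9731 = (1/6 - 10988) - 9731 = -65927/6 - 9731 = -124313/6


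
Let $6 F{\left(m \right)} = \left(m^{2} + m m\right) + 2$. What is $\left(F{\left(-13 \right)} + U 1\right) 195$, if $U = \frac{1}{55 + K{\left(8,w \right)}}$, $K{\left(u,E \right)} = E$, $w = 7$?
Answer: $\frac{685295}{62} \approx 11053.0$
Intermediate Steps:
$U = \frac{1}{62}$ ($U = \frac{1}{55 + 7} = \frac{1}{62} \approx 0.016129$)
$F{\left(m \right)} = \frac{1}{3} + \frac{m^{2}}{3}$ ($F{\left(m \right)} = \frac{\left(m^{2} + m m\right) + 2}{6} = \frac{\left(m^{2} + m^{2}\right) + 2}{6} = \frac{2 m^{2} + 2}{6} = \frac{2 + 2 m^{2}}{6} = \frac{1}{3} + \frac{m^{2}}{3}$)
$\left(F{\left(-13 \right)} + U 1\right) 195 = \left(\left(\frac{1}{3} + \frac{\left(-13\right)^{2}}{3}\right) + \frac{1}{62} \cdot 1\right) 195 = \left(\left(\frac{1}{3} + \frac{1}{3} \cdot 169\right) + \frac{1}{62}\right) 195 = \left(\left(\frac{1}{3} + \frac{169}{3}\right) + \frac{1}{62}\right) 195 = \left(\frac{170}{3} + \frac{1}{62}\right) 195 = \frac{10543}{186} \cdot 195 = \frac{685295}{62}$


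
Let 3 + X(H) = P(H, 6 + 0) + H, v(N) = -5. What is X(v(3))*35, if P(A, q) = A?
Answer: -455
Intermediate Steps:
X(H) = -3 + 2*H (X(H) = -3 + (H + H) = -3 + 2*H)
X(v(3))*35 = (-3 + 2*(-5))*35 = (-3 - 10)*35 = -13*35 = -455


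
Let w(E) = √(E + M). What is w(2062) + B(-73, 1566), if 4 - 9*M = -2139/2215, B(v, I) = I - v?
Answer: 1639 + √91074086335/6645 ≈ 1684.4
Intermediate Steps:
M = 10999/19935 (M = 4/9 - (-713)/(3*2215) = 4/9 - ⅑*(-2139/2215) = 4/9 + 713/6645 = 10999/19935 ≈ 0.55174)
w(E) = √(10999/19935 + E) (w(E) = √(E + 10999/19935) = √(10999/19935 + E))
w(2062) + B(-73, 1566) = √(24362785 + 44156025*2062)/6645 + (1566 - 1*(-73)) = √(24362785 + 91049723550)/6645 + (1566 + 73) = √91074086335/6645 + 1639 = 1639 + √91074086335/6645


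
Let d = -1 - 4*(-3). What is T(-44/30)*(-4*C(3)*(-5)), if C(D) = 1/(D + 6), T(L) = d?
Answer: 220/9 ≈ 24.444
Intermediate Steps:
d = 11 (d = -1 + 12 = 11)
T(L) = 11
C(D) = 1/(6 + D)
T(-44/30)*(-4*C(3)*(-5)) = 11*(-4/(6 + 3)*(-5)) = 11*(-4/9*(-5)) = 11*(20/9) = 220/9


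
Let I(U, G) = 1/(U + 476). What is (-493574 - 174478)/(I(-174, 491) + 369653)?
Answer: -201751704/111635207 ≈ -1.8072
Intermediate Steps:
I(U, G) = 1/(476 + U)
(-493574 - 174478)/(I(-174, 491) + 369653) = (-493574 - 174478)/(1/(476 - 174) + 369653) = -668052/(1/302 + 369653) = -668052/111635207/302 = -668052*302/111635207 = -201751704/111635207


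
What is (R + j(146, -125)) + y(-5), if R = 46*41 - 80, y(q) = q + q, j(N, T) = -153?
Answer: 1643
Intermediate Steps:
y(q) = 2*q
R = 1806 (R = 1886 - 80 = 1806)
(R + j(146, -125)) + y(-5) = (1806 - 153) + 2*(-5) = 1653 - 10 = 1643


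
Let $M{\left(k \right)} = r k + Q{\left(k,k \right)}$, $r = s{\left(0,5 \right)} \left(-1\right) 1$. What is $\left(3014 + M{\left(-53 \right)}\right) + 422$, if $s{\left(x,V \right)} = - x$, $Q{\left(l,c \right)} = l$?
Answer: $3383$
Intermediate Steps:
$r = 0$ ($r = \left(-1\right) 0 \left(-1\right) 1 = 0 \left(-1\right) 1 = 0 \cdot 1 = 0$)
$M{\left(k \right)} = k$ ($M{\left(k \right)} = 0 k + k = 0 + k = k$)
$\left(3014 + M{\left(-53 \right)}\right) + 422 = \left(3014 - 53\right) + 422 = 2961 + 422 = 3383$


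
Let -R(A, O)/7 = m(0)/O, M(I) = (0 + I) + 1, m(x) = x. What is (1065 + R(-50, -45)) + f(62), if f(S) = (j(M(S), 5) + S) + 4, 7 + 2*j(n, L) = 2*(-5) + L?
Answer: 1125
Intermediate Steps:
M(I) = 1 + I (M(I) = I + 1 = 1 + I)
j(n, L) = -17/2 + L/2 (j(n, L) = -7/2 + (2*(-5) + L)/2 = -7/2 + (-10 + L)/2 = -7/2 + (-5 + L/2) = -17/2 + L/2)
R(A, O) = 0 (R(A, O) = -0/O = -7*0 = 0)
f(S) = -2 + S (f(S) = ((-17/2 + (½)*5) + S) + 4 = ((-17/2 + 5/2) + S) + 4 = (-6 + S) + 4 = -2 + S)
(1065 + R(-50, -45)) + f(62) = (1065 + 0) + (-2 + 62) = 1065 + 60 = 1125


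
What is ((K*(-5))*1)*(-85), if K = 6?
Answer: 2550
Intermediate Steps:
((K*(-5))*1)*(-85) = ((6*(-5))*1)*(-85) = -30*1*(-85) = -30*(-85) = 2550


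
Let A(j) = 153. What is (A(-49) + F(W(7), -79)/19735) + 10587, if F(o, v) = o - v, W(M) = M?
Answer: 211953986/19735 ≈ 10740.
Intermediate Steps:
(A(-49) + F(W(7), -79)/19735) + 10587 = (153 + (7 - 1*(-79))/19735) + 10587 = (153 + (7 + 79)*(1/19735)) + 10587 = (153 + 86*(1/19735)) + 10587 = (153 + 86/19735) + 10587 = 3019541/19735 + 10587 = 211953986/19735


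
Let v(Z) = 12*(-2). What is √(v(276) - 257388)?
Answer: 2*I*√64353 ≈ 507.36*I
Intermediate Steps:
v(Z) = -24
√(v(276) - 257388) = √(-24 - 257388) = √(-257412) = 2*I*√64353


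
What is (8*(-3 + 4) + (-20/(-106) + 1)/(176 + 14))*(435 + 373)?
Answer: 32571692/5035 ≈ 6469.1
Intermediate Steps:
(8*(-3 + 4) + (-20/(-106) + 1)/(176 + 14))*(435 + 373) = (8*1 + (-20*(-1/106) + 1)/190)*808 = (8 + (10/53 + 1)*(1/190))*808 = (8 + (63/53)*(1/190))*808 = (8 + 63/10070)*808 = (80623/10070)*808 = 32571692/5035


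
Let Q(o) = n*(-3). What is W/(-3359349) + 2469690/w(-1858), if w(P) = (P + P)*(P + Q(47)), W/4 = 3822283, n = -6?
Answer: -9624197207027/2296934722656 ≈ -4.1900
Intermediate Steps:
Q(o) = 18 (Q(o) = -6*(-3) = 18)
W = 15289132 (W = 4*3822283 = 15289132)
w(P) = 2*P*(18 + P) (w(P) = (P + P)*(P + 18) = (2*P)*(18 + P) = 2*P*(18 + P))
W/(-3359349) + 2469690/w(-1858) = 15289132/(-3359349) + 2469690/((2*(-1858)*(18 - 1858))) = 15289132*(-1/3359349) + 2469690/((2*(-1858)*(-1840))) = -15289132/3359349 + 2469690/6837440 = -15289132/3359349 + 2469690*(1/6837440) = -15289132/3359349 + 246969/683744 = -9624197207027/2296934722656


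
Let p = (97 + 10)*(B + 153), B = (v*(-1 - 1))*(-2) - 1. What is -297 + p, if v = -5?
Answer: 13827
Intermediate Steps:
B = -21 (B = -5*(-1 - 1)*(-2) - 1 = -5*(-2)*(-2) - 1 = 10*(-2) - 1 = -20 - 1 = -21)
p = 14124 (p = (97 + 10)*(-21 + 153) = 107*132 = 14124)
-297 + p = -297 + 14124 = 13827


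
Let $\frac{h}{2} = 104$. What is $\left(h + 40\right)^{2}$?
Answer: $61504$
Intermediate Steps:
$h = 208$ ($h = 2 \cdot 104 = 208$)
$\left(h + 40\right)^{2} = \left(208 + 40\right)^{2} = 248^{2} = 61504$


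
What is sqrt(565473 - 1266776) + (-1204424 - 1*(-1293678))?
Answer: 89254 + I*sqrt(701303) ≈ 89254.0 + 837.44*I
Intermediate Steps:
sqrt(565473 - 1266776) + (-1204424 - 1*(-1293678)) = sqrt(-701303) + (-1204424 + 1293678) = I*sqrt(701303) + 89254 = 89254 + I*sqrt(701303)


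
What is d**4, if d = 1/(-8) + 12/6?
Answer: 50625/4096 ≈ 12.360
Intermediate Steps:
d = 15/8 (d = 1*(-1/8) + 12*(1/6) = -1/8 + 2 = 15/8 ≈ 1.8750)
d**4 = (15/8)**4 = 50625/4096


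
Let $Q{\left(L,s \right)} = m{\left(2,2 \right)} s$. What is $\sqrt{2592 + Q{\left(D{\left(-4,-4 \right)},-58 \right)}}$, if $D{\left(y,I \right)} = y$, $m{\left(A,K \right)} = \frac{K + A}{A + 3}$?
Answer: $\frac{2 \sqrt{15910}}{5} \approx 50.454$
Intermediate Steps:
$m{\left(A,K \right)} = \frac{A + K}{3 + A}$
$Q{\left(L,s \right)} = \frac{4 s}{5}$ ($Q{\left(L,s \right)} = \frac{2 + 2}{3 + 2} s = \frac{1}{5} \cdot 4 s = \frac{4 s}{5}$)
$\sqrt{2592 + Q{\left(D{\left(-4,-4 \right)},-58 \right)}} = \sqrt{2592 + \frac{4}{5} \left(-58\right)} = \sqrt{2592 - \frac{232}{5}} = \sqrt{\frac{12728}{5}} = \frac{2 \sqrt{15910}}{5}$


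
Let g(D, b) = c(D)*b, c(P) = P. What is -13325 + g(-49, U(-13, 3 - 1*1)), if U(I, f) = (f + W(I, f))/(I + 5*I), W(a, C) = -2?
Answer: -13325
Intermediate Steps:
U(I, f) = (-2 + f)/(6*I) (U(I, f) = (f - 2)/(I + 5*I) = (-2 + f)/((6*I)) = (-2 + f)*(1/(6*I)) = (-2 + f)/(6*I))
g(D, b) = D*b
-13325 + g(-49, U(-13, 3 - 1*1)) = -13325 - 49*(-2 + (3 - 1*1))/(6*(-13)) = -13325 - 49*(-1)*(-2 + (3 - 1))/(6*13) = -13325 - 49*(-1)*(-2 + 2)/(6*13) = -13325 - 49*(-1)*0/(6*13) = -13325 - 49*0 = -13325 + 0 = -13325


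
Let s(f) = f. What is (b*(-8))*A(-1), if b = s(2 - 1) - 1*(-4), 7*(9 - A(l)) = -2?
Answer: -2600/7 ≈ -371.43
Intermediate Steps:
A(l) = 65/7 (A(l) = 9 - ⅐*(-2) = 9 + 2/7 = 65/7)
b = 5 (b = (2 - 1) - 1*(-4) = 1 + 4 = 5)
(b*(-8))*A(-1) = (5*(-8))*(65/7) = -40*65/7 = -2600/7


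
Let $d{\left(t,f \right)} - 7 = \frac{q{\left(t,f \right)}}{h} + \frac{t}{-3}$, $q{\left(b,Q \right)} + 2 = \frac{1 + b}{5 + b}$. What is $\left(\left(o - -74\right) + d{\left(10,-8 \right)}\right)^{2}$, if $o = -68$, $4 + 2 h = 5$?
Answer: $\frac{11449}{225} \approx 50.884$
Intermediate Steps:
$h = \frac{1}{2}$ ($h = -2 + \frac{1}{2} \cdot 5 = -2 + \frac{5}{2} = \frac{1}{2} \approx 0.5$)
$q{\left(b,Q \right)} = -2 + \frac{1 + b}{5 + b}$
$d{\left(t,f \right)} = 7 - \frac{t}{3} + \frac{2 \left(-9 - t\right)}{5 + t}$ ($d{\left(t,f \right)} = 7 + \left(\frac{-9 - t}{5 + t} \frac{1}{\frac{1}{2}} + \frac{t}{-3}\right) = 7 + \left(\frac{-9 - t}{5 + t} 2 + t \left(- \frac{1}{3}\right)\right) = 7 - \left(\frac{t}{3} - \frac{2 \left(-9 - t\right)}{5 + t}\right) = 7 - \frac{t}{3} + \frac{2 \left(-9 - t\right)}{5 + t}$)
$\left(\left(o - -74\right) + d{\left(10,-8 \right)}\right)^{2} = \left(\left(-68 - -74\right) + \frac{51 - 10^{2} + 10 \cdot 10}{3 \left(5 + 10\right)}\right)^{2} = \left(\left(-68 + 74\right) + \frac{51 - 100 + 100}{3 \cdot 15}\right)^{2} = \left(6 + \frac{1}{3} \cdot \frac{1}{15} \left(51 - 100 + 100\right)\right)^{2} = \left(6 + \frac{1}{3} \cdot \frac{1}{15} \cdot 51\right)^{2} = \left(6 + \frac{17}{15}\right)^{2} = \left(\frac{107}{15}\right)^{2} = \frac{11449}{225}$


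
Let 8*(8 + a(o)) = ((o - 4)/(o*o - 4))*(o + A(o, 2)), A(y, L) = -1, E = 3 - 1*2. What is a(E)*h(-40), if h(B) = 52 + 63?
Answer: -920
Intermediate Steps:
h(B) = 115
E = 1 (E = 3 - 2 = 1)
a(o) = -8 + (-1 + o)*(-4 + o)/(8*(-4 + o**2)) (a(o) = -8 + (((o - 4)/(o*o - 4))*(o - 1))/8 = -8 + (((-4 + o)/(o**2 - 4))*(-1 + o))/8 = -8 + (((-4 + o)/(-4 + o**2))*(-1 + o))/8 = -8 + ((-1 + o)*(-4 + o)/(-4 + o**2))/8 = -8 + (-1 + o)*(-4 + o)/(8*(-4 + o**2)))
a(E)*h(-40) = ((260 - 63*1**2 - 5*1)/(8*(-4 + 1**2)))*115 = ((260 - 63*1 - 5)/(8*(-4 + 1)))*115 = ((1/8)*(260 - 63 - 5)/(-3))*115 = ((1/8)*(-1/3)*192)*115 = -8*115 = -920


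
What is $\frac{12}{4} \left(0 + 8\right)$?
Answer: $24$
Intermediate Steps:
$\frac{12}{4} \left(0 + 8\right) = 12 \cdot \frac{1}{4} \cdot 8 = 3 \cdot 8 = 24$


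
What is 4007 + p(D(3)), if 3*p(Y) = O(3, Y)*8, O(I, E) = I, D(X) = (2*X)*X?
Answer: 4015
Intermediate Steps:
D(X) = 2*X²
p(Y) = 8 (p(Y) = (3*8)/3 = (⅓)*24 = 8)
4007 + p(D(3)) = 4007 + 8 = 4015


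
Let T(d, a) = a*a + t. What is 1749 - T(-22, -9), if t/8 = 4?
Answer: 1636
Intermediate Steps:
t = 32 (t = 8*4 = 32)
T(d, a) = 32 + a² (T(d, a) = a*a + 32 = a² + 32 = 32 + a²)
1749 - T(-22, -9) = 1749 - (32 + (-9)²) = 1749 - (32 + 81) = 1749 - 1*113 = 1749 - 113 = 1636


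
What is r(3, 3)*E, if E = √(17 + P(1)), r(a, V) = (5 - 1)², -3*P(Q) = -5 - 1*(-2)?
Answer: 48*√2 ≈ 67.882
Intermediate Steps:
P(Q) = 1 (P(Q) = -(-5 - 1*(-2))/3 = -(-5 + 2)/3 = -⅓*(-3) = 1)
r(a, V) = 16 (r(a, V) = 4² = 16)
E = 3*√2 (E = √(17 + 1) = √18 = 3*√2 ≈ 4.2426)
r(3, 3)*E = 16*(3*√2) = 48*√2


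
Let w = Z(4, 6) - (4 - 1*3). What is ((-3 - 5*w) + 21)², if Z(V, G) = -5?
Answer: 2304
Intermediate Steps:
w = -6 (w = -5 - (4 - 1*3) = -5 - (4 - 3) = -5 - 1*1 = -5 - 1 = -6)
((-3 - 5*w) + 21)² = ((-3 - 5*(-6)) + 21)² = ((-3 + 30) + 21)² = (27 + 21)² = 48² = 2304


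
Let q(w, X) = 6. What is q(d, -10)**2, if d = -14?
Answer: 36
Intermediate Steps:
q(d, -10)**2 = 6**2 = 36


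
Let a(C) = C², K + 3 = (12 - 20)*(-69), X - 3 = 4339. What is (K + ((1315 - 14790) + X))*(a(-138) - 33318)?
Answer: 122528016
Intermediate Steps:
X = 4342 (X = 3 + 4339 = 4342)
K = 549 (K = -3 + (12 - 20)*(-69) = -3 - 8*(-69) = -3 + 552 = 549)
(K + ((1315 - 14790) + X))*(a(-138) - 33318) = (549 + ((1315 - 14790) + 4342))*((-138)² - 33318) = (549 + (-13475 + 4342))*(19044 - 33318) = (549 - 9133)*(-14274) = -8584*(-14274) = 122528016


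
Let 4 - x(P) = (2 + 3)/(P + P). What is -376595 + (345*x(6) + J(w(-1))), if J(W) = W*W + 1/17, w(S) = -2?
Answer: -25524119/68 ≈ -3.7535e+5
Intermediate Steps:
J(W) = 1/17 + W² (J(W) = W² + 1/17 = 1/17 + W²)
x(P) = 4 - 5/(2*P) (x(P) = 4 - (2 + 3)/(P + P) = 4 - 5/(2*P))
-376595 + (345*x(6) + J(w(-1))) = -376595 + (345*(4 - 5/2/6) + (1/17 + (-2)²)) = -376595 + (345*(4 - 5/2*⅙) + (1/17 + 4)) = -376595 + (345*(4 - 5/12) + 69/17) = -376595 + (345*(43/12) + 69/17) = -376595 + (4945/4 + 69/17) = -376595 + 84341/68 = -25524119/68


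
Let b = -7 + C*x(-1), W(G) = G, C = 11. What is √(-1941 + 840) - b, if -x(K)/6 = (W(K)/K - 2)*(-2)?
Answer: 139 + I*√1101 ≈ 139.0 + 33.181*I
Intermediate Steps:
x(K) = -12 (x(K) = -6*(K/K - 2)*(-2) = -6*(1 - 2)*(-2) = -(-6)*(-2) = -6*2 = -12)
b = -139 (b = -7 + 11*(-12) = -7 - 132 = -139)
√(-1941 + 840) - b = √(-1941 + 840) - 1*(-139) = √(-1101) + 139 = I*√1101 + 139 = 139 + I*√1101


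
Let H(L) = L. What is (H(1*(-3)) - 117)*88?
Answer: -10560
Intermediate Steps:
(H(1*(-3)) - 117)*88 = (1*(-3) - 117)*88 = (-3 - 117)*88 = -120*88 = -10560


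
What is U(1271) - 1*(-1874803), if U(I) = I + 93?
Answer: 1876167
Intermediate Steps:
U(I) = 93 + I
U(1271) - 1*(-1874803) = (93 + 1271) - 1*(-1874803) = 1364 + 1874803 = 1876167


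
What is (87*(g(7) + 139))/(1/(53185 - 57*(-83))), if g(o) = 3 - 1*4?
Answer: 695339496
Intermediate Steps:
g(o) = -1 (g(o) = 3 - 4 = -1)
(87*(g(7) + 139))/(1/(53185 - 57*(-83))) = (87*(-1 + 139))/(1/(53185 - 57*(-83))) = (87*138)/(1/(53185 + 4731)) = 12006/(1/57916) = 12006*57916 = 695339496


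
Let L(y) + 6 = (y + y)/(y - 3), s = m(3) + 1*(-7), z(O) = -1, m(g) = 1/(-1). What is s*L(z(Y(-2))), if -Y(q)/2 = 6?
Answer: 44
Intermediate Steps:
m(g) = -1
Y(q) = -12 (Y(q) = -2*6 = -12)
s = -8 (s = -1 + 1*(-7) = -1 - 7 = -8)
L(y) = -6 + 2*y/(-3 + y) (L(y) = -6 + (y + y)/(y - 3) = -6 + (2*y)/(-3 + y) = -6 + 2*y/(-3 + y))
s*L(z(Y(-2))) = -16*(9 - 2*(-1))/(-3 - 1) = -16*(9 + 2)/(-4) = -16*(-1)*11/4 = -8*(-11/2) = 44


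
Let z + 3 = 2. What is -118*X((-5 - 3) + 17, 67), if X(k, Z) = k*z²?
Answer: -1062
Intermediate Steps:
z = -1 (z = -3 + 2 = -1)
X(k, Z) = k (X(k, Z) = k*(-1)² = k*1 = k)
-118*X((-5 - 3) + 17, 67) = -118*((-5 - 3) + 17) = -118*(-8 + 17) = -118*9 = -1062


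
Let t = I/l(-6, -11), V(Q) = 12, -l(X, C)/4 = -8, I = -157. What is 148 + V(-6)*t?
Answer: 713/8 ≈ 89.125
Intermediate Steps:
l(X, C) = 32 (l(X, C) = -4*(-8) = 32)
t = -157/32 ≈ -4.9063
148 + V(-6)*t = 148 + 12*(-157/32) = 148 - 471/8 = 713/8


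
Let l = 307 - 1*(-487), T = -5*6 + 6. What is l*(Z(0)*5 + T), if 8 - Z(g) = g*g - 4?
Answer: 28584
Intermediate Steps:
Z(g) = 12 - g² (Z(g) = 8 - (g*g - 4) = 8 - (g² - 4) = 8 - (-4 + g²) = 8 + (4 - g²) = 12 - g²)
T = -24 (T = -30 + 6 = -24)
l = 794 (l = 307 + 487 = 794)
l*(Z(0)*5 + T) = 794*((12 - 1*0²)*5 - 24) = 794*((12 - 1*0)*5 - 24) = 794*((12 + 0)*5 - 24) = 794*(12*5 - 24) = 794*(60 - 24) = 794*36 = 28584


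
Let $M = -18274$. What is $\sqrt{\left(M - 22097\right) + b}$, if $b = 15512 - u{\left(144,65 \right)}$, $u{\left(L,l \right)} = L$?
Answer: $i \sqrt{25003} \approx 158.12 i$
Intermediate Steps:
$b = 15368$ ($b = 15512 - 144 = 15368$)
$\sqrt{\left(M - 22097\right) + b} = \sqrt{\left(-18274 - 22097\right) + 15368} = \sqrt{-40371 + 15368} = \sqrt{-25003} = i \sqrt{25003}$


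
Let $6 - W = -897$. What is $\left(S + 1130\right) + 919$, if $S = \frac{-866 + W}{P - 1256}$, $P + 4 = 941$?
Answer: $\frac{653594}{319} \approx 2048.9$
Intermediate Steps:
$W = 903$ ($W = 6 - -897 = 6 + 897 = 903$)
$P = 937$ ($P = -4 + 941 = 937$)
$S = - \frac{37}{319}$ ($S = \frac{-866 + 903}{937 - 1256} = \frac{37}{-319} = 37 \left(- \frac{1}{319}\right) = - \frac{37}{319} \approx -0.11599$)
$\left(S + 1130\right) + 919 = \left(- \frac{37}{319} + 1130\right) + 919 = \frac{360433}{319} + 919 = \frac{653594}{319}$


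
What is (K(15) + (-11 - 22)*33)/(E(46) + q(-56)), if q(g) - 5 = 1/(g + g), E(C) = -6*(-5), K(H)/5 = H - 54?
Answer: -143808/3919 ≈ -36.695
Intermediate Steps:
K(H) = -270 + 5*H (K(H) = 5*(H - 54) = 5*(-54 + H) = -270 + 5*H)
E(C) = 30
q(g) = 5 + 1/(2*g) (q(g) = 5 + 1/(g + g) = 5 + 1/(2*g))
(K(15) + (-11 - 22)*33)/(E(46) + q(-56)) = ((-270 + 5*15) + (-11 - 22)*33)/(30 + (5 + (1/2)/(-56))) = ((-270 + 75) - 33*33)/(30 + (5 + (1/2)*(-1/56))) = (-195 - 1089)/(30 + (5 - 1/112)) = -1284/(30 + 559/112) = -1284/3919/112 = -1284*112/3919 = -143808/3919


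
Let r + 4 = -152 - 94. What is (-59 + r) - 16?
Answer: -325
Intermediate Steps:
r = -250 (r = -4 + (-152 - 94) = -4 - 246 = -250)
(-59 + r) - 16 = (-59 - 250) - 16 = -309 - 16 = -325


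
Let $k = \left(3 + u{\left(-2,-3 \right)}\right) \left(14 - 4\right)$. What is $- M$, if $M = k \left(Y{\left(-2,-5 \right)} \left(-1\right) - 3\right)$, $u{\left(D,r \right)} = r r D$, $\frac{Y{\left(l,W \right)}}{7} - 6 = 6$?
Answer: $-13050$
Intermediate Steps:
$Y{\left(l,W \right)} = 84$ ($Y{\left(l,W \right)} = 42 + 7 \cdot 6 = 42 + 42 = 84$)
$u{\left(D,r \right)} = D r^{2}$ ($u{\left(D,r \right)} = r D r = D r^{2}$)
$k = -150$ ($k = \left(3 - 2 \left(-3\right)^{2}\right) \left(14 - 4\right) = \left(3 - 18\right) 10 = \left(-15\right) 10 = -150$)
$M = 13050$ ($M = - 150 \left(84 \left(-1\right) - 3\right) = - 150 \left(-84 - 3\right) = \left(-150\right) \left(-87\right) = 13050$)
$- M = \left(-1\right) 13050 = -13050$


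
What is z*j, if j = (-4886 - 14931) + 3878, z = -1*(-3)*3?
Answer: -143451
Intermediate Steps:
z = 9 (z = 3*3 = 9)
j = -15939 (j = -19817 + 3878 = -15939)
z*j = 9*(-15939) = -143451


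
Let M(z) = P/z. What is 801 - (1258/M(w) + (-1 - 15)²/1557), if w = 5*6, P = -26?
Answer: 45590303/20241 ≈ 2252.4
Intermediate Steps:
w = 30
M(z) = -26/z
801 - (1258/M(w) + (-1 - 15)²/1557) = 801 - (1258/((-26/30)) + (-1 - 15)²/1557) = 801 - (1258/((-26*1/30)) + (-16)²*(1/1557)) = 801 - (1258/(-13/15) + 256*(1/1557)) = 801 - (1258*(-15/13) + 256/1557) = 801 - (-18870/13 + 256/1557) = 801 - 1*(-29377262/20241) = 801 + 29377262/20241 = 45590303/20241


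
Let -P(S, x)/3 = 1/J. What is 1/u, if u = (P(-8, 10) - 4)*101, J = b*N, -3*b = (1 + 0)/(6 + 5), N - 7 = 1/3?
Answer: 2/1919 ≈ 0.0010422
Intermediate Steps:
N = 22/3 (N = 7 + 1/3 = 7 + 1*(⅓) = 7 + ⅓ = 22/3 ≈ 7.3333)
b = -1/33 (b = -(1 + 0)/(3*(6 + 5)) = -1/(3*11) = -⅓*1/11 = -1/33 ≈ -0.030303)
J = -2/9 (J = -1/33*22/3 = -2/9 ≈ -0.22222)
P(S, x) = 27/2 (P(S, x) = -3/(-2/9) = -3*(-9/2) = 27/2)
u = 1919/2 (u = (27/2 - 4)*101 = (19/2)*101 = 1919/2 ≈ 959.50)
1/u = 1/(1919/2) = 2/1919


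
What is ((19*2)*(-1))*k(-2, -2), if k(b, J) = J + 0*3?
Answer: 76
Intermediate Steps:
k(b, J) = J (k(b, J) = J + 0 = J)
((19*2)*(-1))*k(-2, -2) = ((19*2)*(-1))*(-2) = (38*(-1))*(-2) = -38*(-2) = 76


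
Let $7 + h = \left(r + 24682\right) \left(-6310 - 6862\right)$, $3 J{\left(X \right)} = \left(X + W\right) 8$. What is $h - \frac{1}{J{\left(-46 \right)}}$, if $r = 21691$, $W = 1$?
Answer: $- \frac{73299019559}{120} \approx -6.1083 \cdot 10^{8}$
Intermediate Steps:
$J{\left(X \right)} = \frac{8}{3} + \frac{8 X}{3}$ ($J{\left(X \right)} = \frac{\left(X + 1\right) 8}{3} = \frac{\left(1 + X\right) 8}{3} = \frac{8 + 8 X}{3} = \frac{8}{3} + \frac{8 X}{3}$)
$h = -610825163$ ($h = -7 + \left(21691 + 24682\right) \left(-6310 - 6862\right) = -7 + 46373 \left(-13172\right) = -7 - 610825156 = -610825163$)
$h - \frac{1}{J{\left(-46 \right)}} = -610825163 - \frac{1}{\frac{8}{3} + \frac{8}{3} \left(-46\right)} = -610825163 - \frac{1}{\frac{8}{3} - \frac{368}{3}} = -610825163 - \frac{1}{-120} = -610825163 - - \frac{1}{120} = -610825163 + \frac{1}{120} = - \frac{73299019559}{120}$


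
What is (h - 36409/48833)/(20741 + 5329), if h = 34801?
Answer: 77245492/57867105 ≈ 1.3349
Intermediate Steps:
(h - 36409/48833)/(20741 + 5329) = (34801 - 36409/48833)/(20741 + 5329) = (34801 - 36409*1/48833)/26070 = (34801 - 36409/48833)*(1/26070) = (1699400824/48833)*(1/26070) = 77245492/57867105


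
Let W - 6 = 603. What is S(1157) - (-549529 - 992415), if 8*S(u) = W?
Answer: 12336161/8 ≈ 1.5420e+6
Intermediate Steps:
W = 609 (W = 6 + 603 = 609)
S(u) = 609/8 (S(u) = (1/8)*609 = 609/8)
S(1157) - (-549529 - 992415) = 609/8 - (-549529 - 992415) = 609/8 - 1*(-1541944) = 609/8 + 1541944 = 12336161/8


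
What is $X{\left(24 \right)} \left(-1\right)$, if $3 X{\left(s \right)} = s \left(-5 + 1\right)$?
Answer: $32$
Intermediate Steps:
$X{\left(s \right)} = - \frac{4 s}{3}$ ($X{\left(s \right)} = \frac{s \left(-5 + 1\right)}{3} = \frac{s \left(-4\right)}{3} = \frac{\left(-4\right) s}{3} = - \frac{4 s}{3}$)
$X{\left(24 \right)} \left(-1\right) = \left(- \frac{4}{3}\right) 24 \left(-1\right) = \left(-32\right) \left(-1\right) = 32$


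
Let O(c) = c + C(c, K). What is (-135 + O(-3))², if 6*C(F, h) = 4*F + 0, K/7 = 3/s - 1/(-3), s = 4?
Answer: 19600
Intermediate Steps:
K = 91/12 (K = 7*(3/4 - 1/(-3)) = 7*(3*(¼) - 1*(-⅓)) = 7*(¾ + ⅓) = 7*(13/12) = 91/12 ≈ 7.5833)
C(F, h) = 2*F/3 (C(F, h) = (4*F + 0)/6 = (4*F)/6 = 2*F/3)
O(c) = 5*c/3 (O(c) = c + 2*c/3 = 5*c/3)
(-135 + O(-3))² = (-135 + (5/3)*(-3))² = (-135 - 5)² = (-140)² = 19600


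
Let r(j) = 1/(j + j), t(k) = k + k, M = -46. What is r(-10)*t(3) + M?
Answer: -463/10 ≈ -46.300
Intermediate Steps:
t(k) = 2*k
r(j) = 1/(2*j)
r(-10)*t(3) + M = ((½)/(-10))*(2*3) - 46 = ((½)*(-⅒))*6 - 46 = -1/20*6 - 46 = -3/10 - 46 = -463/10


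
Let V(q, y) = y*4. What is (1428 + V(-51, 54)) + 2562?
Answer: 4206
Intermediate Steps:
V(q, y) = 4*y
(1428 + V(-51, 54)) + 2562 = (1428 + 4*54) + 2562 = (1428 + 216) + 2562 = 1644 + 2562 = 4206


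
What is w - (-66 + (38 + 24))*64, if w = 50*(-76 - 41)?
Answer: -5594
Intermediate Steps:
w = -5850 (w = 50*(-117) = -5850)
w - (-66 + (38 + 24))*64 = -5850 - (-66 + (38 + 24))*64 = -5850 - (-66 + 62)*64 = -5850 - (-4)*64 = -5850 - 1*(-256) = -5850 + 256 = -5594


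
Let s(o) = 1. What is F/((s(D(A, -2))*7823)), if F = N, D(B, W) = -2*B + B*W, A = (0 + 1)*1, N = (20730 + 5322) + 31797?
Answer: 57849/7823 ≈ 7.3947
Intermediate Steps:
N = 57849 (N = 26052 + 31797 = 57849)
A = 1 (A = 1*1 = 1)
F = 57849
F/((s(D(A, -2))*7823)) = 57849/((1*7823)) = 57849/7823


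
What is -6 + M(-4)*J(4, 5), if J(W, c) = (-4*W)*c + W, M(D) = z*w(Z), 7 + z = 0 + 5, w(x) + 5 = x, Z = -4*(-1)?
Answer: -158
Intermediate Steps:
Z = 4
w(x) = -5 + x
z = -2 (z = -7 + (0 + 5) = -7 + 5 = -2)
M(D) = 2 (M(D) = -2*(-5 + 4) = -2*(-1) = 2)
J(W, c) = W - 4*W*c (J(W, c) = -4*W*c + W = W - 4*W*c)
-6 + M(-4)*J(4, 5) = -6 + 2*(4*(1 - 4*5)) = -6 + 2*(4*(1 - 20)) = -6 + 2*(4*(-19)) = -6 + 2*(-76) = -6 - 152 = -158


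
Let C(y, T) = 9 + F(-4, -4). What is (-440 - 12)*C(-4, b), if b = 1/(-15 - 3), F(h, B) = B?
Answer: -2260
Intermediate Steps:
b = -1/18 (b = 1/(-18) = -1/18 ≈ -0.055556)
C(y, T) = 5 (C(y, T) = 9 - 4 = 5)
(-440 - 12)*C(-4, b) = (-440 - 12)*5 = -452*5 = -2260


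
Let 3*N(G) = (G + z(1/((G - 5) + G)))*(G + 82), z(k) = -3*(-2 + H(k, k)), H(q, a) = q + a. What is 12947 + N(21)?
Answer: 513132/37 ≈ 13868.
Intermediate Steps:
H(q, a) = a + q
z(k) = 6 - 6*k (z(k) = -3*(-2 + (k + k)) = -3*(-2 + 2*k) = 6 - 6*k)
N(G) = (82 + G)*(6 + G - 6/(-5 + 2*G))/3 (N(G) = ((G + (6 - 6/((G - 5) + G)))*(G + 82))/3 = ((G + (6 - 6/((-5 + G) + G)))*(82 + G))/3 = ((G + (6 - 6/(-5 + 2*G)))*(82 + G))/3 = ((6 + G - 6/(-5 + 2*G))*(82 + G))/3 = ((82 + G)*(6 + G - 6/(-5 + 2*G)))/3 = (82 + G)*(6 + G - 6/(-5 + 2*G))/3)
12947 + N(21) = 12947 + (-2952 + 2*21**3 + 171*21**2 + 538*21)/(3*(-5 + 2*21)) = 12947 + (-2952 + 2*9261 + 171*441 + 11298)/(3*(-5 + 42)) = 12947 + (1/3)*(-2952 + 18522 + 75411 + 11298)/37 = 12947 + (1/3)*(1/37)*102279 = 12947 + 34093/37 = 513132/37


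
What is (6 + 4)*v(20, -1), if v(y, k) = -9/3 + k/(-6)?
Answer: -85/3 ≈ -28.333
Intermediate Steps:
v(y, k) = -3 - k/6 (v(y, k) = -9*1/3 + k*(-1/6) = -3 - k/6)
(6 + 4)*v(20, -1) = (6 + 4)*(-3 - 1/6*(-1)) = 10*(-3 + 1/6) = 10*(-17/6) = -85/3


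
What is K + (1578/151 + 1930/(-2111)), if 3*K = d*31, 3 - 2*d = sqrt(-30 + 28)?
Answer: 15961047/637522 - 31*I*sqrt(2)/6 ≈ 25.036 - 7.3068*I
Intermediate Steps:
d = 3/2 - I*sqrt(2)/2 (d = 3/2 - sqrt(-30 + 28)/2 = 3/2 - I*sqrt(2)/2 ≈ 1.5 - 0.70711*I)
K = 31/2 - 31*I*sqrt(2)/6 (K = ((3/2 - I*sqrt(2)/2)*31)/3 = (93/2 - 31*I*sqrt(2)/2)/3 = 31/2 - 31*I*sqrt(2)/6 ≈ 15.5 - 7.3068*I)
K + (1578/151 + 1930/(-2111)) = (31/2 - 31*I*sqrt(2)/6) + (1578/151 + 1930/(-2111)) = (31/2 - 31*I*sqrt(2)/6) + (1578*(1/151) + 1930*(-1/2111)) = (31/2 - 31*I*sqrt(2)/6) + (1578/151 - 1930/2111) = (31/2 - 31*I*sqrt(2)/6) + 3039728/318761 = 15961047/637522 - 31*I*sqrt(2)/6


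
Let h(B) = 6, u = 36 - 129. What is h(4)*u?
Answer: -558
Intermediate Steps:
u = -93
h(4)*u = 6*(-93) = -558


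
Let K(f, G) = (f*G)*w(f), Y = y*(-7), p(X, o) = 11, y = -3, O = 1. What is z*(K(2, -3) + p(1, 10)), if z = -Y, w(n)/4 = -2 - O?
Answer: -1743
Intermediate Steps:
w(n) = -12 (w(n) = 4*(-2 - 1*1) = 4*(-2 - 1) = 4*(-3) = -12)
Y = 21 (Y = -3*(-7) = 21)
K(f, G) = -12*G*f (K(f, G) = (f*G)*(-12) = (G*f)*(-12) = -12*G*f)
z = -21 (z = -1*21 = -21)
z*(K(2, -3) + p(1, 10)) = -21*(-12*(-3)*2 + 11) = -21*(72 + 11) = -21*83 = -1743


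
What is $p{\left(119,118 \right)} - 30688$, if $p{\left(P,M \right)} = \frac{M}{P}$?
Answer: $- \frac{3651754}{119} \approx -30687.0$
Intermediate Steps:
$p{\left(119,118 \right)} - 30688 = \frac{118}{119} - 30688 = - \frac{3651754}{119}$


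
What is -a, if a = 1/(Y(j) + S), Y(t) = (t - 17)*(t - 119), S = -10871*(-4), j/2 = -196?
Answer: -1/252483 ≈ -3.9607e-6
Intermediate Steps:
j = -392 (j = 2*(-196) = -392)
S = 43484
Y(t) = (-119 + t)*(-17 + t) (Y(t) = (-17 + t)*(-119 + t) = (-119 + t)*(-17 + t))
a = 1/252483 (a = 1/((2023 + (-392)² - 136*(-392)) + 43484) = 1/((2023 + 153664 + 53312) + 43484) = 1/(208999 + 43484) = 1/252483 ≈ 3.9607e-6)
-a = -1*1/252483 = -1/252483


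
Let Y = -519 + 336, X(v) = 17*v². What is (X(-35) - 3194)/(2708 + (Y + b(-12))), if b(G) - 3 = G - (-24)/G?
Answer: 5877/838 ≈ 7.0131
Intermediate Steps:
b(G) = 3 + G + 24/G (b(G) = 3 + (G - (-24)/G) = 3 + (G + 24/G) = 3 + G + 24/G)
Y = -183
(X(-35) - 3194)/(2708 + (Y + b(-12))) = (17*(-35)² - 3194)/(2708 + (-183 + (3 - 12 + 24/(-12)))) = (17*1225 - 3194)/(2708 + (-183 + (3 - 12 + 24*(-1/12)))) = (20825 - 3194)/(2708 + (-183 + (3 - 12 - 2))) = 17631/(2708 + (-183 - 11)) = 17631/(2708 - 194) = 17631/2514 = 17631*(1/2514) = 5877/838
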